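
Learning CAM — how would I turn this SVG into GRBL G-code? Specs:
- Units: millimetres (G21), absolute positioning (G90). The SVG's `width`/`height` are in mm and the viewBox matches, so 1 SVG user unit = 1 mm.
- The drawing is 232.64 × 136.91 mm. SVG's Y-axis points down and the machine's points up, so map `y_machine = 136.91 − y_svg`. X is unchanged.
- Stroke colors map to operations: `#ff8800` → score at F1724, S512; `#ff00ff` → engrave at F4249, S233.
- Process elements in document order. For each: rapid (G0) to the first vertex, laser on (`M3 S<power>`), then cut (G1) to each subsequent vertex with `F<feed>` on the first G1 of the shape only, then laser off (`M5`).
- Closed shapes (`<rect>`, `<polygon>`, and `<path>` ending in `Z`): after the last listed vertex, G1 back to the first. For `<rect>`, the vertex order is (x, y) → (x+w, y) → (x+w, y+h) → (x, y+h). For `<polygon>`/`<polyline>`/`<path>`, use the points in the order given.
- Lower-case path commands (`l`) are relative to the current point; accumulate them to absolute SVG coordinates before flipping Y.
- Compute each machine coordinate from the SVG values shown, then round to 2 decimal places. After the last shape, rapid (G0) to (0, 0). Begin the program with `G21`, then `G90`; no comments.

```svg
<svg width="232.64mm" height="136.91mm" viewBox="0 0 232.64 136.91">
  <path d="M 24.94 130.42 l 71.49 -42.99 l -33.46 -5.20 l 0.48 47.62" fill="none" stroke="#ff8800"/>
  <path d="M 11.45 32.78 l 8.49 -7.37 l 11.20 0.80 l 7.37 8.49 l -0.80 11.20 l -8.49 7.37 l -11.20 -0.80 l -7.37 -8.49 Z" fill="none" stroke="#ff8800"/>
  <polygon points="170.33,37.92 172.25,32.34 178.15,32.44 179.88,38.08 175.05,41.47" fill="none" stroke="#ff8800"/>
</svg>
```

G21
G90
G0 X24.94 Y6.49
M3 S512
G1 X96.43 Y49.48 F1724
G1 X62.97 Y54.68
G1 X63.45 Y7.06
M5
G0 X11.45 Y104.13
M3 S512
G1 X19.94 Y111.50 F1724
G1 X31.14 Y110.70
G1 X38.51 Y102.21
G1 X37.71 Y91.01
G1 X29.22 Y83.64
G1 X18.02 Y84.44
G1 X10.65 Y92.93
G1 X11.45 Y104.13
M5
G0 X170.33 Y98.99
M3 S512
G1 X172.25 Y104.57 F1724
G1 X178.15 Y104.47
G1 X179.88 Y98.83
G1 X175.05 Y95.44
G1 X170.33 Y98.99
M5
G0 X0.00 Y0.00

Since the viewBox matches the mm dimensions, user units are millimetres directly. The only transform is the Y-flip y_m = 136.91 − y_svg.

Shape 1 is a open polyline drawn with `<path>`. Its stroke #ff8800 means score at S512, F1724. After flipping Y the toolpath is (24.94,6.49) → (96.43,49.48) → (62.97,54.68) → (63.45,7.06).

Shape 2 is a regular polygon drawn with `<path>`. Its stroke #ff8800 means score at S512, F1724. After flipping Y the toolpath is (11.45,104.13) → (19.94,111.50) → (31.14,110.70) → (38.51,102.21) → (37.71,91.01) → (29.22,83.64) → (18.02,84.44) → (10.65,92.93) → (11.45,104.13), returning to the start.

Shape 3 is a regular polygon drawn with `<polygon>`. Its stroke #ff8800 means score at S512, F1724. After flipping Y the toolpath is (170.33,98.99) → (172.25,104.57) → (178.15,104.47) → (179.88,98.83) → (175.05,95.44) → (170.33,98.99), returning to the start.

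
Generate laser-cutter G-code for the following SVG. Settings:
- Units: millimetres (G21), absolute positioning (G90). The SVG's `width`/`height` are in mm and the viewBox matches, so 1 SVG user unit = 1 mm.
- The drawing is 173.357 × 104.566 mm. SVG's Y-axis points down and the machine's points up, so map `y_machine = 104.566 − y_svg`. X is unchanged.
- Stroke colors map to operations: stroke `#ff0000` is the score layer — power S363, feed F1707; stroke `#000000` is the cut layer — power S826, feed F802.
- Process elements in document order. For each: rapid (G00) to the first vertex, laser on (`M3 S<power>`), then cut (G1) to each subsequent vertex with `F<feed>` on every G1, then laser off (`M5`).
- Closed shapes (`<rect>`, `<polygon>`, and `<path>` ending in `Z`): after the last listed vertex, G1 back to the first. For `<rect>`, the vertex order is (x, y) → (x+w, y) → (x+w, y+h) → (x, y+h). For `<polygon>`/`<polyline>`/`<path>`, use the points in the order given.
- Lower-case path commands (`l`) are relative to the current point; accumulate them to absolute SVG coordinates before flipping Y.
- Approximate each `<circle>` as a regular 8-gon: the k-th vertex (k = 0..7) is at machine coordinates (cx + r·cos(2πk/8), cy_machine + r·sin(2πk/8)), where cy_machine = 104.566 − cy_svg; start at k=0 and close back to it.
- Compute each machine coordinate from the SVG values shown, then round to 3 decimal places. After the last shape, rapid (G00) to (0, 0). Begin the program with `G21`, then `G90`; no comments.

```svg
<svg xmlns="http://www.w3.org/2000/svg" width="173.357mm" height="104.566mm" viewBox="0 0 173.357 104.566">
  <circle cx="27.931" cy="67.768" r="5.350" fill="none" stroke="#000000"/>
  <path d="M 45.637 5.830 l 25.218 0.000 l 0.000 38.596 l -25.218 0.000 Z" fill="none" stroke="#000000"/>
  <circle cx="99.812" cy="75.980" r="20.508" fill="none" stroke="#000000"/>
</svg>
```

G21
G90
G00 X33.281 Y36.798
M3 S826
G1 X31.714 Y40.581 F802
G1 X27.931 Y42.148 F802
G1 X24.148 Y40.581 F802
G1 X22.581 Y36.798 F802
G1 X24.148 Y33.015 F802
G1 X27.931 Y31.448 F802
G1 X31.714 Y33.015 F802
G1 X33.281 Y36.798 F802
M5
G00 X45.637 Y98.736
M3 S826
G1 X70.855 Y98.736 F802
G1 X70.855 Y60.140 F802
G1 X45.637 Y60.140 F802
G1 X45.637 Y98.736 F802
M5
G00 X120.320 Y28.586
M3 S826
G1 X114.313 Y43.087 F802
G1 X99.812 Y49.094 F802
G1 X85.311 Y43.087 F802
G1 X79.304 Y28.586 F802
G1 X85.311 Y14.085 F802
G1 X99.812 Y8.078 F802
G1 X114.313 Y14.085 F802
G1 X120.320 Y28.586 F802
M5
G00 X0.000 Y0.000

1 u = 1 mm; y_m = 104.566 − y.

[1] `<circle>` circle, #000000→cut S826 F802: (33.281,36.798) → (31.714,40.581) → (27.931,42.148) → (24.148,40.581) → (22.581,36.798) → (24.148,33.015) → (27.931,31.448) → (31.714,33.015) → (33.281,36.798) (closed)

[2] `<path>` rectangle, #000000→cut S826 F802: (45.637,98.736) → (70.855,98.736) → (70.855,60.140) → (45.637,60.140) → (45.637,98.736) (closed)

[3] `<circle>` circle, #000000→cut S826 F802: (120.320,28.586) → (114.313,43.087) → (99.812,49.094) → (85.311,43.087) → (79.304,28.586) → (85.311,14.085) → (99.812,8.078) → (114.313,14.085) → (120.320,28.586) (closed)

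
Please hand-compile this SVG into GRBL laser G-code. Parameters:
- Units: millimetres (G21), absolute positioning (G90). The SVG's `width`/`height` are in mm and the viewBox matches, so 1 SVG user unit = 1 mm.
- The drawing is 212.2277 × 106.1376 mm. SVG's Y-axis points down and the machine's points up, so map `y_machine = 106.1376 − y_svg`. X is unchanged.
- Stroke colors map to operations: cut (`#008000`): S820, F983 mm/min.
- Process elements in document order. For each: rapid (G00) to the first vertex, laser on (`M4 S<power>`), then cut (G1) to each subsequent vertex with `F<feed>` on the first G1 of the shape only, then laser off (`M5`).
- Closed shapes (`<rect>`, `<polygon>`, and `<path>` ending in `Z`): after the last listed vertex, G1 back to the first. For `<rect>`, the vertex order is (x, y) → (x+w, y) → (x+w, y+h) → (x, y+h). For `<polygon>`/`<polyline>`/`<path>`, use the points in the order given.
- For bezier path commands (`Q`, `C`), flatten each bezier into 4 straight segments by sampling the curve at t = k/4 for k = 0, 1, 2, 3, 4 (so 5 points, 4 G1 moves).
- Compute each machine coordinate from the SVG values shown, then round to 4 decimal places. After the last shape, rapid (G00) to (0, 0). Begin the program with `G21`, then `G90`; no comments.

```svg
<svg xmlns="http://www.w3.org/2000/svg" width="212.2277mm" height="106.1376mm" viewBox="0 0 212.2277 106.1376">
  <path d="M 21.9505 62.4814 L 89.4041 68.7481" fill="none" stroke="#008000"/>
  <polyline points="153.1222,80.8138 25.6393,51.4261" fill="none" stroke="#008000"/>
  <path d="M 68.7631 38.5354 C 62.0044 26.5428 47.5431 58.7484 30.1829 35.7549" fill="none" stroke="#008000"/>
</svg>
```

Since the viewBox matches the mm dimensions, user units are millimetres directly. The only transform is the Y-flip y_m = 106.1376 − y_svg.

Shape 1 is a line segment drawn with `<path>`. Its stroke #008000 means cut at S820, F983. After flipping Y the toolpath is (21.9505,43.6562) → (89.4041,37.3895).

Shape 2 is a line segment drawn with `<polyline>`. Its stroke #008000 means cut at S820, F983. After flipping Y the toolpath is (153.1222,25.3238) → (25.6393,54.7115).

Shape 3 is a cubic bezier drawn with `<path>`. Its stroke #008000 means cut at S820, F983. After flipping Y the toolpath is (68.7631,67.6022) → (62.3249,69.8626) → (53.4486,64.8671) → (42.5844,61.9343) → (30.1829,70.3827).

G21
G90
G00 X21.9505 Y43.6562
M4 S820
G1 X89.4041 Y37.3895 F983
M5
G00 X153.1222 Y25.3238
M4 S820
G1 X25.6393 Y54.7115 F983
M5
G00 X68.7631 Y67.6022
M4 S820
G1 X62.3249 Y69.8626 F983
G1 X53.4486 Y64.8671
G1 X42.5844 Y61.9343
G1 X30.1829 Y70.3827
M5
G00 X0.0000 Y0.0000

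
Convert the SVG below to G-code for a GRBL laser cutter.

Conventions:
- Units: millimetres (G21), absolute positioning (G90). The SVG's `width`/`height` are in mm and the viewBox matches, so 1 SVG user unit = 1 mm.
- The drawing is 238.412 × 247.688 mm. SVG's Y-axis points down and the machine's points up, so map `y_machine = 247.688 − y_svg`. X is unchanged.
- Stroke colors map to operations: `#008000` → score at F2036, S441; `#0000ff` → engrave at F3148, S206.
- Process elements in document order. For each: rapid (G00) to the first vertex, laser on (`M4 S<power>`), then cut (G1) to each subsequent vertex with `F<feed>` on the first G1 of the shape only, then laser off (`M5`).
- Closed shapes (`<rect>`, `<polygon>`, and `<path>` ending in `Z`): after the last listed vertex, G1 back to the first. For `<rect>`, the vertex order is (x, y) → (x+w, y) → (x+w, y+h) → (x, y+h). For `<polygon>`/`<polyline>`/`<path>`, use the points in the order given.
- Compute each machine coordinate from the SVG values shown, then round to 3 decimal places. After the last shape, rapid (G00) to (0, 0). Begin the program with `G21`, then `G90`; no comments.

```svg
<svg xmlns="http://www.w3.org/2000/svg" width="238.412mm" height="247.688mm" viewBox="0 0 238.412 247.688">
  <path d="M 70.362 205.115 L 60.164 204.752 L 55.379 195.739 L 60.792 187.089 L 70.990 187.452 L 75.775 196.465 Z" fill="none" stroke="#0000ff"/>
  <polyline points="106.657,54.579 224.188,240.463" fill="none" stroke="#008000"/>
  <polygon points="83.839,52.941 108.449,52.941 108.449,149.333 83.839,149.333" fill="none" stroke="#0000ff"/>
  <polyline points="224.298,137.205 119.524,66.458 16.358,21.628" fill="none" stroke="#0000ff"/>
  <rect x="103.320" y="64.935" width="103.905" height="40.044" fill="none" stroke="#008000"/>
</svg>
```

G21
G90
G00 X70.362 Y42.573
M4 S206
G1 X60.164 Y42.936 F3148
G1 X55.379 Y51.949
G1 X60.792 Y60.599
G1 X70.990 Y60.236
G1 X75.775 Y51.223
G1 X70.362 Y42.573
M5
G00 X106.657 Y193.109
M4 S441
G1 X224.188 Y7.225 F2036
M5
G00 X83.839 Y194.747
M4 S206
G1 X108.449 Y194.747 F3148
G1 X108.449 Y98.355
G1 X83.839 Y98.355
G1 X83.839 Y194.747
M5
G00 X224.298 Y110.483
M4 S206
G1 X119.524 Y181.230 F3148
G1 X16.358 Y226.060
M5
G00 X103.320 Y182.753
M4 S441
G1 X207.225 Y182.753 F2036
G1 X207.225 Y142.709
G1 X103.320 Y142.709
G1 X103.320 Y182.753
M5
G00 X0.000 Y0.000

viewBox `0 0 238.412 247.688` with mm width/height → 1 unit = 1 mm. Flip: y_m = 247.688 − y_svg.

**Shape 1** — `<path>` regular polygon, stroke `#0000ff` → engrave (S206, F3148). Machine vertices: (70.362,42.573) → (60.164,42.936) → (55.379,51.949) → (60.792,60.599) → (70.990,60.236) → (75.775,51.223) → (70.362,42.573). Closed: final G1 returns to the first vertex.

**Shape 2** — `<polyline>` line segment, stroke `#008000` → score (S441, F2036). Machine vertices: (106.657,193.109) → (224.188,7.225). Open path.

**Shape 3** — `<polygon>` rectangle, stroke `#0000ff` → engrave (S206, F3148). Machine vertices: (83.839,194.747) → (108.449,194.747) → (108.449,98.355) → (83.839,98.355) → (83.839,194.747). Closed: final G1 returns to the first vertex.

**Shape 4** — `<polyline>` open polyline, stroke `#0000ff` → engrave (S206, F3148). Machine vertices: (224.298,110.483) → (119.524,181.230) → (16.358,226.060). Open path.

**Shape 5** — `<rect>` rectangle, stroke `#008000` → score (S441, F2036). Machine vertices: (103.320,182.753) → (207.225,182.753) → (207.225,142.709) → (103.320,142.709) → (103.320,182.753). Closed: final G1 returns to the first vertex.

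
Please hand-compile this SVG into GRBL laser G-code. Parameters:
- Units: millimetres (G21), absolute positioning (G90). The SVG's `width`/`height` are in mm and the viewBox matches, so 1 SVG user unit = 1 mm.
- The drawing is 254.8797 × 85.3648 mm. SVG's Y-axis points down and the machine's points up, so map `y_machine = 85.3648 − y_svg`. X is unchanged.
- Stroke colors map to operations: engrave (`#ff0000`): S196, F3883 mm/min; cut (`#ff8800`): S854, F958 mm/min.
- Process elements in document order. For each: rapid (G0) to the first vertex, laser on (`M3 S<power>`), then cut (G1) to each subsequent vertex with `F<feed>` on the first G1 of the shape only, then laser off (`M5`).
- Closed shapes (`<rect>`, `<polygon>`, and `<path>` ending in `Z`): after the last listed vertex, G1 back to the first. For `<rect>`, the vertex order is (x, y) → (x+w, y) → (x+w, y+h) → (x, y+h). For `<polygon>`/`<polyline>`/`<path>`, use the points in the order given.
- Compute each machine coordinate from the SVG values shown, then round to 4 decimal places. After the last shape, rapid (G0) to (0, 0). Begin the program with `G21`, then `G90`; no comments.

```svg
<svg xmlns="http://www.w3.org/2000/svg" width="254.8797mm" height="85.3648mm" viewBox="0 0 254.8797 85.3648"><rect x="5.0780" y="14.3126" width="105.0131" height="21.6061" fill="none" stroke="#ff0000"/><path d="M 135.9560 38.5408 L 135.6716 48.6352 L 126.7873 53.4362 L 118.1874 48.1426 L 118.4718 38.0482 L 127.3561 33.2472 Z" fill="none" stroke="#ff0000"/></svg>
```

G21
G90
G0 X5.0780 Y71.0522
M3 S196
G1 X110.0911 Y71.0522 F3883
G1 X110.0911 Y49.4461
G1 X5.0780 Y49.4461
G1 X5.0780 Y71.0522
M5
G0 X135.9560 Y46.8240
M3 S196
G1 X135.6716 Y36.7296 F3883
G1 X126.7873 Y31.9286
G1 X118.1874 Y37.2222
G1 X118.4718 Y47.3166
G1 X127.3561 Y52.1176
G1 X135.9560 Y46.8240
M5
G0 X0.0000 Y0.0000

viewBox `0 0 254.8797 85.3648` with mm width/height → 1 unit = 1 mm. Flip: y_m = 85.3648 − y_svg.

**Shape 1** — `<rect>` rectangle, stroke `#ff0000` → engrave (S196, F3883). Machine vertices: (5.0780,71.0522) → (110.0911,71.0522) → (110.0911,49.4461) → (5.0780,49.4461) → (5.0780,71.0522). Closed: final G1 returns to the first vertex.

**Shape 2** — `<path>` regular polygon, stroke `#ff0000` → engrave (S196, F3883). Machine vertices: (135.9560,46.8240) → (135.6716,36.7296) → (126.7873,31.9286) → (118.1874,37.2222) → (118.4718,47.3166) → (127.3561,52.1176) → (135.9560,46.8240). Closed: final G1 returns to the first vertex.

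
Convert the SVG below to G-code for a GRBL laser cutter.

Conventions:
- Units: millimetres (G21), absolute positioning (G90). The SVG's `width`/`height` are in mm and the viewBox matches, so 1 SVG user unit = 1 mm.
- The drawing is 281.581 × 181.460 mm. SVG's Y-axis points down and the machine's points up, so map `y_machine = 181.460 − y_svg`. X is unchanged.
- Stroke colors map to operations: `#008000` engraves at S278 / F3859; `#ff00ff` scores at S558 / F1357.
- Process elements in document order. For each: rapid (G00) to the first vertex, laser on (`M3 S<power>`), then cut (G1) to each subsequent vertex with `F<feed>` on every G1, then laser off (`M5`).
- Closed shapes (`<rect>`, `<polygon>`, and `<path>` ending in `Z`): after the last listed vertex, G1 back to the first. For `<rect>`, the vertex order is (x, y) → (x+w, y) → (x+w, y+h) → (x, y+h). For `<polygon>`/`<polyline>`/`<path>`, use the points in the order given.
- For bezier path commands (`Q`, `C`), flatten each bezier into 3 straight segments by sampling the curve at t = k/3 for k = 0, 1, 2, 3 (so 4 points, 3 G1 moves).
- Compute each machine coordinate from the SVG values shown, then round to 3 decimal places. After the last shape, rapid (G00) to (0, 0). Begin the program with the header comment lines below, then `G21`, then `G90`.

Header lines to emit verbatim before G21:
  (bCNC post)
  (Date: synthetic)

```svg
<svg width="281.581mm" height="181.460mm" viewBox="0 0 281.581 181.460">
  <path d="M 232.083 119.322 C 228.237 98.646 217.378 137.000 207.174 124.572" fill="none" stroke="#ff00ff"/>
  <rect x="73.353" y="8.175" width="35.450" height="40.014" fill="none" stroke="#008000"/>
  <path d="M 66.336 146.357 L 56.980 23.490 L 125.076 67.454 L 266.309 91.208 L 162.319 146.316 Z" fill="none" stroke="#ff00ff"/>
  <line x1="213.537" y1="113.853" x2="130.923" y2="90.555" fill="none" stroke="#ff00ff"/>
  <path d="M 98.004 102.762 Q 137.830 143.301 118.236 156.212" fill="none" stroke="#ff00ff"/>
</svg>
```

(bCNC post)
(Date: synthetic)
G21
G90
G00 X232.083 Y62.138
M3 S558
G1 X226.183 Y67.204 F1357
G1 X217.312 Y57.320 F1357
G1 X207.174 Y56.888 F1357
M5
G00 X73.353 Y173.285
M3 S278
G1 X108.803 Y173.285 F3859
G1 X108.803 Y133.271 F3859
G1 X73.353 Y133.271 F3859
G1 X73.353 Y173.285 F3859
M5
G00 X66.336 Y35.103
M3 S558
G1 X56.980 Y157.970 F1357
G1 X125.076 Y114.006 F1357
G1 X266.309 Y90.252 F1357
G1 X162.319 Y35.144 F1357
G1 X66.336 Y35.103 F1357
M5
G00 X213.537 Y67.607
M3 S558
G1 X130.923 Y90.905 F1357
M5
G00 X98.004 Y78.698
M3 S558
G1 X117.952 Y54.742 F1357
G1 X124.696 Y36.925 F1357
G1 X118.236 Y25.248 F1357
M5
G00 X0.000 Y0.000

1 u = 1 mm; y_m = 181.460 − y.

[1] `<path>` cubic bezier, #ff00ff→score S558 F1357: (232.083,62.138) → (226.183,67.204) → (217.312,57.320) → (207.174,56.888)

[2] `<rect>` rectangle, #008000→engrave S278 F3859: (73.353,173.285) → (108.803,173.285) → (108.803,133.271) → (73.353,133.271) → (73.353,173.285) (closed)

[3] `<path>` closed polygon, #ff00ff→score S558 F1357: (66.336,35.103) → (56.980,157.970) → (125.076,114.006) → (266.309,90.252) → (162.319,35.144) → (66.336,35.103) (closed)

[4] `<line>` line segment, #ff00ff→score S558 F1357: (213.537,67.607) → (130.923,90.905)

[5] `<path>` quadratic bezier, #ff00ff→score S558 F1357: (98.004,78.698) → (117.952,54.742) → (124.696,36.925) → (118.236,25.248)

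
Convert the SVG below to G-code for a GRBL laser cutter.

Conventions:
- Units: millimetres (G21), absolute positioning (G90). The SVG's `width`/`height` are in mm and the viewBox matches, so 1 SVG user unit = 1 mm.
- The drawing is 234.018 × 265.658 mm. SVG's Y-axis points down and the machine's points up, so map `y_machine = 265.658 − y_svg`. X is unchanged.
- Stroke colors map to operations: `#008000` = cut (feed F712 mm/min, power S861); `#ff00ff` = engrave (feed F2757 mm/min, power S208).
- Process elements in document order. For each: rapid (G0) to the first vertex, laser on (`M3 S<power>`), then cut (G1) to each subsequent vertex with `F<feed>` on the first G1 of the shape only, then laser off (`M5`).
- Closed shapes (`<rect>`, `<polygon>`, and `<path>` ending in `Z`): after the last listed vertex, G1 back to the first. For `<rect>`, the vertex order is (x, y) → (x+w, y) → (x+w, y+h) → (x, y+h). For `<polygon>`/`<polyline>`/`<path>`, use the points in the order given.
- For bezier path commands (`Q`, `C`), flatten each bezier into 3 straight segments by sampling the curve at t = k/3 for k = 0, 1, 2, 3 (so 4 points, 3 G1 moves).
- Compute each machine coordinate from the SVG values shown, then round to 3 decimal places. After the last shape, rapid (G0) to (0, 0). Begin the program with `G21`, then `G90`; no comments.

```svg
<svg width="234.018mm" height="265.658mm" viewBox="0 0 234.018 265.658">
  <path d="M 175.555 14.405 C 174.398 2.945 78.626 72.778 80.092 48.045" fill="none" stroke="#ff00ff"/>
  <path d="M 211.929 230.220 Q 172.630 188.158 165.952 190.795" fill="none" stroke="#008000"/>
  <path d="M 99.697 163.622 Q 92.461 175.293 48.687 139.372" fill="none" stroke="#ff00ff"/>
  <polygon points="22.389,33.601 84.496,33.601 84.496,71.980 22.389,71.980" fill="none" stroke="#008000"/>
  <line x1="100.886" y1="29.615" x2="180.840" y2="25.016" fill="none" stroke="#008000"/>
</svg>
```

G21
G90
G0 X175.555 Y251.253
M3 S208
G1 X149.965 Y242.129 F2757
G1 X103.933 Y217.889
G1 X80.092 Y217.613
M5
G0 X211.929 Y35.438
M3 S861
G1 X189.354 Y58.513 F712
G1 X174.029 Y71.654
G1 X165.952 Y74.863
M5
G0 X99.697 Y102.036
M3 S208
G1 X90.813 Y99.543 F2757
G1 X73.810 Y107.627
G1 X48.687 Y126.286
M5
G0 X22.389 Y232.057
M3 S861
G1 X84.496 Y232.057 F712
G1 X84.496 Y193.678
G1 X22.389 Y193.678
G1 X22.389 Y232.057
M5
G0 X100.886 Y236.043
M3 S861
G1 X180.840 Y240.642 F712
M5
G0 X0.000 Y0.000

Since the viewBox matches the mm dimensions, user units are millimetres directly. The only transform is the Y-flip y_m = 265.658 − y_svg.

Shape 1 is a cubic bezier drawn with `<path>`. Its stroke #ff00ff means engrave at S208, F2757. After flipping Y the toolpath is (175.555,251.253) → (149.965,242.129) → (103.933,217.889) → (80.092,217.613).

Shape 2 is a quadratic bezier drawn with `<path>`. Its stroke #008000 means cut at S861, F712. After flipping Y the toolpath is (211.929,35.438) → (189.354,58.513) → (174.029,71.654) → (165.952,74.863).

Shape 3 is a quadratic bezier drawn with `<path>`. Its stroke #ff00ff means engrave at S208, F2757. After flipping Y the toolpath is (99.697,102.036) → (90.813,99.543) → (73.810,107.627) → (48.687,126.286).

Shape 4 is a rectangle drawn with `<polygon>`. Its stroke #008000 means cut at S861, F712. After flipping Y the toolpath is (22.389,232.057) → (84.496,232.057) → (84.496,193.678) → (22.389,193.678) → (22.389,232.057), returning to the start.

Shape 5 is a line segment drawn with `<line>`. Its stroke #008000 means cut at S861, F712. After flipping Y the toolpath is (100.886,236.043) → (180.840,240.642).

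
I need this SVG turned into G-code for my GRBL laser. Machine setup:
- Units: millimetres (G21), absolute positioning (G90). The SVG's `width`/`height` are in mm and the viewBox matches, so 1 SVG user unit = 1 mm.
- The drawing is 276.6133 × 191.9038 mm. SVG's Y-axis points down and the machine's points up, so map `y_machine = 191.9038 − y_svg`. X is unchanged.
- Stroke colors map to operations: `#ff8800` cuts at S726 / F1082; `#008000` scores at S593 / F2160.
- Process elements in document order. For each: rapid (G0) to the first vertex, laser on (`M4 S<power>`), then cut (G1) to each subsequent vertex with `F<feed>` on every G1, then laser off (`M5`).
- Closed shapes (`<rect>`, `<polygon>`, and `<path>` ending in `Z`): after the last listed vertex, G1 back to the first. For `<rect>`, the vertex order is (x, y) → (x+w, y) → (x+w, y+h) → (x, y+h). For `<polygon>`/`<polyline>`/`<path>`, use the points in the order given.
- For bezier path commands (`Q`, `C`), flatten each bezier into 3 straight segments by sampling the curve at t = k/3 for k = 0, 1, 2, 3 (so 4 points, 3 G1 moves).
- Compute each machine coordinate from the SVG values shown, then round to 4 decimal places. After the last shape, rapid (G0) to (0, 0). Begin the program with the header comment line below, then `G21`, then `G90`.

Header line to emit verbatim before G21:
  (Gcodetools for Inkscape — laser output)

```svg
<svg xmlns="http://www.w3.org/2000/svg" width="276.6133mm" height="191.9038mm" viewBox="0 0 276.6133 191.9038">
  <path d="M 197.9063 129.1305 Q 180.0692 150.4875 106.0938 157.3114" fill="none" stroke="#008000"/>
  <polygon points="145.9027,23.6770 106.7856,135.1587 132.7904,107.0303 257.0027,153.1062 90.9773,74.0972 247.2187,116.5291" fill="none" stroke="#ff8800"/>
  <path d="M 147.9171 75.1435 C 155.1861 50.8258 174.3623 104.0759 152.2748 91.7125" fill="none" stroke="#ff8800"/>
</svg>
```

(Gcodetools for Inkscape — laser output)
G21
G90
G0 X197.9063 Y62.7733
M4 S593
G1 X179.7773 Y50.1501 F2160
G1 X149.1731 Y40.7565 F2160
G1 X106.0938 Y34.5924 F2160
M5
G0 X145.9027 Y168.2268
M4 S726
G1 X106.7856 Y56.7451 F1082
G1 X132.7904 Y84.8735 F1082
G1 X257.0027 Y38.7976 F1082
G1 X90.9773 Y117.8066 F1082
G1 X247.2187 Y75.3747 F1082
G1 X145.9027 Y168.2268 F1082
M5
G0 X147.9171 Y116.7603
M4 S726
G1 X157.1859 Y120.5251 F1082
G1 X162.5770 Y104.3961 F1082
G1 X152.2748 Y100.1913 F1082
M5
G0 X0.0000 Y0.0000

1 u = 1 mm; y_m = 191.9038 − y.

[1] `<path>` quadratic bezier, #008000→score S593 F2160: (197.9063,62.7733) → (179.7773,50.1501) → (149.1731,40.7565) → (106.0938,34.5924)

[2] `<polygon>` closed polygon, #ff8800→cut S726 F1082: (145.9027,168.2268) → (106.7856,56.7451) → (132.7904,84.8735) → (257.0027,38.7976) → (90.9773,117.8066) → (247.2187,75.3747) → (145.9027,168.2268) (closed)

[3] `<path>` cubic bezier, #ff8800→cut S726 F1082: (147.9171,116.7603) → (157.1859,120.5251) → (162.5770,104.3961) → (152.2748,100.1913)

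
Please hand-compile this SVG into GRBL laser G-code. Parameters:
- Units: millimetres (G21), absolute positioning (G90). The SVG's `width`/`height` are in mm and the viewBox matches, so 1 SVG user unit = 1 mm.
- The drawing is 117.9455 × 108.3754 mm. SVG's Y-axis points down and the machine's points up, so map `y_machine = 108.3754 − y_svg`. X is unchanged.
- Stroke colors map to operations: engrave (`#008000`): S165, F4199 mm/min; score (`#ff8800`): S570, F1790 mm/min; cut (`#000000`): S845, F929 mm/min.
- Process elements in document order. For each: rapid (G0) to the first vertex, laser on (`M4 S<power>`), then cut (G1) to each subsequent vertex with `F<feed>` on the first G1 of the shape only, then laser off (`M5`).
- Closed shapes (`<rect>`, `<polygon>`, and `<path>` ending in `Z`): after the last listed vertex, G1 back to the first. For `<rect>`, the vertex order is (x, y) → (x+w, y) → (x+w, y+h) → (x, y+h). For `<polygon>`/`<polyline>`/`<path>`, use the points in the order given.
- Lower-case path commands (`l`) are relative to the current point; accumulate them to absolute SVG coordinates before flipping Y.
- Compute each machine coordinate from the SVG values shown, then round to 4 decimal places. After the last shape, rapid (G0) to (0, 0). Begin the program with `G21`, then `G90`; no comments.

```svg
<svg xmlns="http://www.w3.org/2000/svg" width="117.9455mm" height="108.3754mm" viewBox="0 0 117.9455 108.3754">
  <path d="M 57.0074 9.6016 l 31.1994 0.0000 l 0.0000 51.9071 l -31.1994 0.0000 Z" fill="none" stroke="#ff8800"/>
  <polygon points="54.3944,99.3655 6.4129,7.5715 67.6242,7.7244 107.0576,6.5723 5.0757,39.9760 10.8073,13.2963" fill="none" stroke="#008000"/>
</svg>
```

Since the viewBox matches the mm dimensions, user units are millimetres directly. The only transform is the Y-flip y_m = 108.3754 − y_svg.

Shape 1 is a rectangle drawn with `<path>`. Its stroke #ff8800 means score at S570, F1790. After flipping Y the toolpath is (57.0074,98.7738) → (88.2068,98.7738) → (88.2068,46.8667) → (57.0074,46.8667) → (57.0074,98.7738), returning to the start.

Shape 2 is a closed polygon drawn with `<polygon>`. Its stroke #008000 means engrave at S165, F4199. After flipping Y the toolpath is (54.3944,9.0099) → (6.4129,100.8039) → (67.6242,100.6510) → (107.0576,101.8031) → (5.0757,68.3994) → (10.8073,95.0791) → (54.3944,9.0099), returning to the start.

G21
G90
G0 X57.0074 Y98.7738
M4 S570
G1 X88.2068 Y98.7738 F1790
G1 X88.2068 Y46.8667
G1 X57.0074 Y46.8667
G1 X57.0074 Y98.7738
M5
G0 X54.3944 Y9.0099
M4 S165
G1 X6.4129 Y100.8039 F4199
G1 X67.6242 Y100.6510
G1 X107.0576 Y101.8031
G1 X5.0757 Y68.3994
G1 X10.8073 Y95.0791
G1 X54.3944 Y9.0099
M5
G0 X0.0000 Y0.0000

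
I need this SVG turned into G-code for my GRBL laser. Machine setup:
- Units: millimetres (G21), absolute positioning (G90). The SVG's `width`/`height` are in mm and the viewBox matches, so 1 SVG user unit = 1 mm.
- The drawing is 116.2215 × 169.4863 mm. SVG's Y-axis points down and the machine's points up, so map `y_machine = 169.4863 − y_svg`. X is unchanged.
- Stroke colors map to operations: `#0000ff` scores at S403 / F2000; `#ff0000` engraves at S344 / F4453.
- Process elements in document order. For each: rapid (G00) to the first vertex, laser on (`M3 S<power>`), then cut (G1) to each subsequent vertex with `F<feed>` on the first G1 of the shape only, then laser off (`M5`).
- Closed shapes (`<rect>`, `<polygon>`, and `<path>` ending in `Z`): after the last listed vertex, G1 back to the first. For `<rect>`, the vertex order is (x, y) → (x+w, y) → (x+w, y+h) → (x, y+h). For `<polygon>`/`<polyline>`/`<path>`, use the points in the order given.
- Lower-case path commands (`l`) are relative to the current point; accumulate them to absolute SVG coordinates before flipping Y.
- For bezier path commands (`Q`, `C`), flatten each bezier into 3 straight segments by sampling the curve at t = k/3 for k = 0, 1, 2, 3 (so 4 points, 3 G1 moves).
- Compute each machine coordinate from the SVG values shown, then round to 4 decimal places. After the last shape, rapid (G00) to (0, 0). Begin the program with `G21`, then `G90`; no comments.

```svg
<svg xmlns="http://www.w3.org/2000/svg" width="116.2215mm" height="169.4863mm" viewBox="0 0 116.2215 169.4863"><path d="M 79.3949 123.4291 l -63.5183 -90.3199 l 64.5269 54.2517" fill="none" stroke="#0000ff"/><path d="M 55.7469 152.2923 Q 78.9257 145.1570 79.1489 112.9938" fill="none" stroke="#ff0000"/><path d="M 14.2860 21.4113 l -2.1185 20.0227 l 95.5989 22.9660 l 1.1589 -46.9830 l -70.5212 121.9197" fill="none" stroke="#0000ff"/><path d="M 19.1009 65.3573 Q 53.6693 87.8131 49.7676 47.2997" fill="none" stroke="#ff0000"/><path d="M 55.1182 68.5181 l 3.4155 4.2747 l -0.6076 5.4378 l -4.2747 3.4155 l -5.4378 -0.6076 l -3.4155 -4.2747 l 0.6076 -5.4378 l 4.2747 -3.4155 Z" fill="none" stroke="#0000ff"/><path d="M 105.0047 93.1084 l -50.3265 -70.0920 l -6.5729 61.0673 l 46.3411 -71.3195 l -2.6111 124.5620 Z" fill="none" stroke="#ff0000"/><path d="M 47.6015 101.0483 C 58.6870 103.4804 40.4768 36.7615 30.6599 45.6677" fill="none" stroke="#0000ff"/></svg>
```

Since the viewBox matches the mm dimensions, user units are millimetres directly. The only transform is the Y-flip y_m = 169.4863 − y_svg.

Shape 1 is a open polyline drawn with `<path>`. Its stroke #0000ff means score at S403, F2000. After flipping Y the toolpath is (79.3949,46.0572) → (15.8766,136.3771) → (80.4035,82.1254).

Shape 2 is a quadratic bezier drawn with `<path>`. Its stroke #ff0000 means engrave at S344, F4453. After flipping Y the toolpath is (55.7469,17.1940) → (68.6488,24.7317) → (76.4495,37.8312) → (79.1489,56.4925).

Shape 3 is a open polyline drawn with `<path>`. Its stroke #0000ff means score at S403, F2000. After flipping Y the toolpath is (14.2860,148.0750) → (12.1675,128.0523) → (107.7664,105.0863) → (108.9253,152.0693) → (38.4041,30.1496).

Shape 4 is a quadratic bezier drawn with `<path>`. Its stroke #ff0000 means engrave at S344, F4453. After flipping Y the toolpath is (19.1009,104.1290) → (37.8720,96.1550) → (48.0943,102.1742) → (49.7676,122.1866).

Shape 5 is a regular polygon drawn with `<path>`. Its stroke #0000ff means score at S403, F2000. After flipping Y the toolpath is (55.1182,100.9682) → (58.5337,96.6935) → (57.9261,91.2557) → (53.6514,87.8402) → (48.2136,88.4478) → (44.7981,92.7225) → (45.4057,98.1603) → (49.6804,101.5758) → (55.1182,100.9682), returning to the start.

Shape 6 is a closed polygon drawn with `<path>`. Its stroke #ff0000 means engrave at S344, F4453. After flipping Y the toolpath is (105.0047,76.3779) → (54.6782,146.4699) → (48.1053,85.4026) → (94.4464,156.7221) → (91.8353,32.1601) → (105.0047,76.3779), returning to the start.

Shape 7 is a cubic bezier drawn with `<path>`. Its stroke #0000ff means score at S403, F2000. After flipping Y the toolpath is (47.6015,68.4380) → (50.3177,83.6942) → (41.8787,112.8785) → (30.6599,123.8186).

G21
G90
G00 X79.3949 Y46.0572
M3 S403
G1 X15.8766 Y136.3771 F2000
G1 X80.4035 Y82.1254
M5
G00 X55.7469 Y17.1940
M3 S344
G1 X68.6488 Y24.7317 F4453
G1 X76.4495 Y37.8312
G1 X79.1489 Y56.4925
M5
G00 X14.2860 Y148.0750
M3 S403
G1 X12.1675 Y128.0523 F2000
G1 X107.7664 Y105.0863
G1 X108.9253 Y152.0693
G1 X38.4041 Y30.1496
M5
G00 X19.1009 Y104.1290
M3 S344
G1 X37.8720 Y96.1550 F4453
G1 X48.0943 Y102.1742
G1 X49.7676 Y122.1866
M5
G00 X55.1182 Y100.9682
M3 S403
G1 X58.5337 Y96.6935 F2000
G1 X57.9261 Y91.2557
G1 X53.6514 Y87.8402
G1 X48.2136 Y88.4478
G1 X44.7981 Y92.7225
G1 X45.4057 Y98.1603
G1 X49.6804 Y101.5758
G1 X55.1182 Y100.9682
M5
G00 X105.0047 Y76.3779
M3 S344
G1 X54.6782 Y146.4699 F4453
G1 X48.1053 Y85.4026
G1 X94.4464 Y156.7221
G1 X91.8353 Y32.1601
G1 X105.0047 Y76.3779
M5
G00 X47.6015 Y68.4380
M3 S403
G1 X50.3177 Y83.6942 F2000
G1 X41.8787 Y112.8785
G1 X30.6599 Y123.8186
M5
G00 X0.0000 Y0.0000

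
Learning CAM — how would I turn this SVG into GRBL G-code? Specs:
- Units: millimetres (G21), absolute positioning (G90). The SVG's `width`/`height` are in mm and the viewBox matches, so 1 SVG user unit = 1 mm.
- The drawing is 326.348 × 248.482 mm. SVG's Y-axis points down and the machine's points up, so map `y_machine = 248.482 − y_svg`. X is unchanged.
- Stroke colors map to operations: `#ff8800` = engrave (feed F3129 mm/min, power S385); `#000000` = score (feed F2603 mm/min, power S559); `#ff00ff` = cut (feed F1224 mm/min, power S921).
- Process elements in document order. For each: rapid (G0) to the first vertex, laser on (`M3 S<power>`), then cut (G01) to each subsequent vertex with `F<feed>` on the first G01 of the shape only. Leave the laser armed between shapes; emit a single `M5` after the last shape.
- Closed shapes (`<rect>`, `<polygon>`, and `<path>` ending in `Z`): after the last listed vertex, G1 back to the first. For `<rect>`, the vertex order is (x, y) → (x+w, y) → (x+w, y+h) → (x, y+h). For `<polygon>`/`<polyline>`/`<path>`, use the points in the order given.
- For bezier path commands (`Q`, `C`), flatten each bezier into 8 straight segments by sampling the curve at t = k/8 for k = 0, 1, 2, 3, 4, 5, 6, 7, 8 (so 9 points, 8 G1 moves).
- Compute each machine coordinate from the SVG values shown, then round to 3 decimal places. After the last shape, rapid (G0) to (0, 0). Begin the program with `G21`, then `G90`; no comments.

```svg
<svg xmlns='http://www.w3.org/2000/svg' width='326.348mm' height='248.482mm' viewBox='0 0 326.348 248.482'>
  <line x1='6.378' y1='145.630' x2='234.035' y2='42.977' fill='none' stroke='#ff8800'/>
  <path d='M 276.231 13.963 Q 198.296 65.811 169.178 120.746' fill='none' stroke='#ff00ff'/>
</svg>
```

1 u = 1 mm; y_m = 248.482 − y.

[1] `<line>` line segment, #ff8800→engrave S385 F3129: (6.378,102.852) → (234.035,205.505)

[2] `<path>` quadratic bezier, #ff00ff→cut S921 F1224: (276.231,234.519) → (257.510,221.509) → (240.315,208.402) → (224.645,195.199) → (210.500,181.899) → (197.881,168.503) → (186.788,155.011) → (177.220,141.422) → (169.178,127.736)

G21
G90
G0 X6.378 Y102.852
M3 S385
G01 X234.035 Y205.505 F3129
G0 X276.231 Y234.519
M3 S921
G01 X257.510 Y221.509 F1224
G01 X240.315 Y208.402
G01 X224.645 Y195.199
G01 X210.500 Y181.899
G01 X197.881 Y168.503
G01 X186.788 Y155.011
G01 X177.220 Y141.422
G01 X169.178 Y127.736
M5
G0 X0.000 Y0.000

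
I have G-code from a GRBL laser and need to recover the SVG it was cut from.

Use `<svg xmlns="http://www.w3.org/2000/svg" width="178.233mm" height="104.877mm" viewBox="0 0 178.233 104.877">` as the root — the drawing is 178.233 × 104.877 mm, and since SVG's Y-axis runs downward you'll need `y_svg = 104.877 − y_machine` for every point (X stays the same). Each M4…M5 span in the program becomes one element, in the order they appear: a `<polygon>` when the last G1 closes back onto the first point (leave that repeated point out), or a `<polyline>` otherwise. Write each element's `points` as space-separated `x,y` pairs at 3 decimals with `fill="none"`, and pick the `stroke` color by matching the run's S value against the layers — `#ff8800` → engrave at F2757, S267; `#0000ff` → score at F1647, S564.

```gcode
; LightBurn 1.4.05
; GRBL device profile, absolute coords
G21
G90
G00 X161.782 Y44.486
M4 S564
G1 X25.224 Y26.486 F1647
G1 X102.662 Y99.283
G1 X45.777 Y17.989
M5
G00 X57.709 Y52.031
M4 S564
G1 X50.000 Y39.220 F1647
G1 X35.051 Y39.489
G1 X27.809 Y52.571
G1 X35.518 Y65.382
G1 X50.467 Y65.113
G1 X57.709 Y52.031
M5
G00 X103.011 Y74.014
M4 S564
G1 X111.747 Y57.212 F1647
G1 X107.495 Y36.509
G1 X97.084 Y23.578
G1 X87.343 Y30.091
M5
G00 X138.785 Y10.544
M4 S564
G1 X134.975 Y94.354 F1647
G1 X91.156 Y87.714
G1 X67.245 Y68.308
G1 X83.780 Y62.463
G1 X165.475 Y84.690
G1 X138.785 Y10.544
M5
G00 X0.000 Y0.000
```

<svg xmlns="http://www.w3.org/2000/svg" width="178.233mm" height="104.877mm" viewBox="0 0 178.233 104.877">
  <polyline points="161.782,60.391 25.224,78.391 102.662,5.594 45.777,86.888" fill="none" stroke="#0000ff"/>
  <polygon points="57.709,52.846 50.000,65.657 35.051,65.388 27.809,52.306 35.518,39.495 50.467,39.764" fill="none" stroke="#0000ff"/>
  <polyline points="103.011,30.863 111.747,47.665 107.495,68.368 97.084,81.299 87.343,74.786" fill="none" stroke="#0000ff"/>
  <polygon points="138.785,94.333 134.975,10.523 91.156,17.163 67.245,36.569 83.780,42.414 165.475,20.187" fill="none" stroke="#0000ff"/>
</svg>

Each laser-on run becomes one SVG element. Flip Y back into SVG space with y_svg = 104.877 − y_machine. Every run uses S564, so all elements get stroke `#0000ff` (score).

Run 1: The run is open, so emit a `<polyline>` with points (Y-flipped): 161.782,60.391 25.224,78.391 102.662,5.594 45.777,86.888.

Run 2: The run returns to its start, so emit a `<polygon>` with points (Y-flipped): 57.709,52.846 50.000,65.657 35.051,65.388 27.809,52.306 35.518,39.495 50.467,39.764.

Run 3: The run is open, so emit a `<polyline>` with points (Y-flipped): 103.011,30.863 111.747,47.665 107.495,68.368 97.084,81.299 87.343,74.786.

Run 4: The run returns to its start, so emit a `<polygon>` with points (Y-flipped): 138.785,94.333 134.975,10.523 91.156,17.163 67.245,36.569 83.780,42.414 165.475,20.187.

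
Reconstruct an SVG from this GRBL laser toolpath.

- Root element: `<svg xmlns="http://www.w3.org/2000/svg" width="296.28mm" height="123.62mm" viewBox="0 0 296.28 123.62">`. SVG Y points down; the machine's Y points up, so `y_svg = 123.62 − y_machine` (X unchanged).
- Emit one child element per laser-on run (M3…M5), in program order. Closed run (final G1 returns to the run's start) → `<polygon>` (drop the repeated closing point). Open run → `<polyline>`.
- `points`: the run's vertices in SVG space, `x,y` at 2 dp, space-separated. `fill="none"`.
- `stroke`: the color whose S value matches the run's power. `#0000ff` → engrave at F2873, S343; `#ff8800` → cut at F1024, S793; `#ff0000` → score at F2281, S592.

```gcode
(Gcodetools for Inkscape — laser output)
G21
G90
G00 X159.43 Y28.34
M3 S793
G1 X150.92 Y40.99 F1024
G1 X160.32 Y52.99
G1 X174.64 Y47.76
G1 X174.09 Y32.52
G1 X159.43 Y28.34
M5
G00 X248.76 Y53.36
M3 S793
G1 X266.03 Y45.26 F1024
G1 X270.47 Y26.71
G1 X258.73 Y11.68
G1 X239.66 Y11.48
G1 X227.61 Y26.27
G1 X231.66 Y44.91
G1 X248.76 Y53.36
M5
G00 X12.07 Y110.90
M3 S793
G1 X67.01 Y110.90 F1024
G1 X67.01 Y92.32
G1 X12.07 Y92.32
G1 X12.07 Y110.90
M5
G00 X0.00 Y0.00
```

<svg xmlns="http://www.w3.org/2000/svg" width="296.28mm" height="123.62mm" viewBox="0 0 296.28 123.62">
  <polygon points="159.43,95.28 150.92,82.63 160.32,70.63 174.64,75.86 174.09,91.10" fill="none" stroke="#ff8800"/>
  <polygon points="248.76,70.26 266.03,78.36 270.47,96.91 258.73,111.94 239.66,112.14 227.61,97.35 231.66,78.71" fill="none" stroke="#ff8800"/>
  <polygon points="12.07,12.72 67.01,12.72 67.01,31.30 12.07,31.30" fill="none" stroke="#ff8800"/>
</svg>

y_svg = 123.62 − y_m. Every run uses S793, so all elements get stroke `#ff8800` (cut).

[1] closed run; points: 159.43,95.28 150.92,82.63 160.32,70.63 174.64,75.86 174.09,91.10

[2] closed run; points: 248.76,70.26 266.03,78.36 270.47,96.91 258.73,111.94 239.66,112.14 227.61,97.35 231.66,78.71

[3] closed run; points: 12.07,12.72 67.01,12.72 67.01,31.30 12.07,31.30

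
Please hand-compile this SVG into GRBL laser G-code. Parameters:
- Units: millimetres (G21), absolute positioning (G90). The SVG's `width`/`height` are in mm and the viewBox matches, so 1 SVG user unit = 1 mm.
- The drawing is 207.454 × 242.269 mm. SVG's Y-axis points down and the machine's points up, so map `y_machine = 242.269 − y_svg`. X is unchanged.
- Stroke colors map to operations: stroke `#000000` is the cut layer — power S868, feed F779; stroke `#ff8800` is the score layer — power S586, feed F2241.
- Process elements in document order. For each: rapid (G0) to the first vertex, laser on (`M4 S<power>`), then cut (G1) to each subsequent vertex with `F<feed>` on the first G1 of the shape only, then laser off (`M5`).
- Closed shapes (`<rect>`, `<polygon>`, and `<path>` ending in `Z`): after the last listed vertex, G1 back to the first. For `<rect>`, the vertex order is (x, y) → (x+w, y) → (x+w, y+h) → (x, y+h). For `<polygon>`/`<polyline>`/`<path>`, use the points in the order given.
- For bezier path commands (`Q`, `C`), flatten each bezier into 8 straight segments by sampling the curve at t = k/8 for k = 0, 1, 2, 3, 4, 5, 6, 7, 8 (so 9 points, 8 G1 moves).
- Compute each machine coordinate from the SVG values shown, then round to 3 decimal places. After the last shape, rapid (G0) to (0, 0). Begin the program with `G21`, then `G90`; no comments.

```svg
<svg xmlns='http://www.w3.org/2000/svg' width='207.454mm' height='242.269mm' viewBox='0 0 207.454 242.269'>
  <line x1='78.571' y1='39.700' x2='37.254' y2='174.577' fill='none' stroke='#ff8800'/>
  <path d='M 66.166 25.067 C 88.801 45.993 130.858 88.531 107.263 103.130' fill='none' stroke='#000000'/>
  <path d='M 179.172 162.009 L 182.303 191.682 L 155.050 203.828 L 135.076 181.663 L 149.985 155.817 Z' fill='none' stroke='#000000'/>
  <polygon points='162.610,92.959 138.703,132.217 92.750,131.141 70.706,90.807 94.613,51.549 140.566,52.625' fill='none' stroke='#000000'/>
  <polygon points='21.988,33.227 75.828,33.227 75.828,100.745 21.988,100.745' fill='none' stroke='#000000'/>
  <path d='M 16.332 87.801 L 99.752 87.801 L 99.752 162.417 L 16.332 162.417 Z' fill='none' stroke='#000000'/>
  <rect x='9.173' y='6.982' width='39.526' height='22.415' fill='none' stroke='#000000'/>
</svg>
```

G21
G90
G0 X78.571 Y202.569
M4 S586
G1 X37.254 Y67.692 F2241
M5
G0 X66.166 Y217.202
M4 S868
G1 X75.398 Y208.438 F779
G1 X85.455 Y198.229
G1 X95.338 Y187.156
G1 X104.051 Y175.798
G1 X110.597 Y164.737
G1 X113.979 Y154.553
G1 X113.200 Y145.826
G1 X107.263 Y139.139
M5
G0 X179.172 Y80.260
M4 S868
G1 X182.303 Y50.587 F779
G1 X155.050 Y38.441
G1 X135.076 Y60.606
G1 X149.985 Y86.452
G1 X179.172 Y80.260
M5
G0 X162.610 Y149.310
M4 S868
G1 X138.703 Y110.052 F779
G1 X92.750 Y111.128
G1 X70.706 Y151.462
G1 X94.613 Y190.720
G1 X140.566 Y189.644
G1 X162.610 Y149.310
M5
G0 X21.988 Y209.042
M4 S868
G1 X75.828 Y209.042 F779
G1 X75.828 Y141.524
G1 X21.988 Y141.524
G1 X21.988 Y209.042
M5
G0 X16.332 Y154.468
M4 S868
G1 X99.752 Y154.468 F779
G1 X99.752 Y79.852
G1 X16.332 Y79.852
G1 X16.332 Y154.468
M5
G0 X9.173 Y235.287
M4 S868
G1 X48.699 Y235.287 F779
G1 X48.699 Y212.872
G1 X9.173 Y212.872
G1 X9.173 Y235.287
M5
G0 X0.000 Y0.000

1 u = 1 mm; y_m = 242.269 − y.

[1] `<line>` line segment, #ff8800→score S586 F2241: (78.571,202.569) → (37.254,67.692)

[2] `<path>` cubic bezier, #000000→cut S868 F779: (66.166,217.202) → (75.398,208.438) → (85.455,198.229) → (95.338,187.156) → (104.051,175.798) → (110.597,164.737) → (113.979,154.553) → (113.200,145.826) → (107.263,139.139)

[3] `<path>` regular polygon, #000000→cut S868 F779: (179.172,80.260) → (182.303,50.587) → (155.050,38.441) → (135.076,60.606) → (149.985,86.452) → (179.172,80.260) (closed)

[4] `<polygon>` regular polygon, #000000→cut S868 F779: (162.610,149.310) → (138.703,110.052) → (92.750,111.128) → (70.706,151.462) → (94.613,190.720) → (140.566,189.644) → (162.610,149.310) (closed)

[5] `<polygon>` rectangle, #000000→cut S868 F779: (21.988,209.042) → (75.828,209.042) → (75.828,141.524) → (21.988,141.524) → (21.988,209.042) (closed)

[6] `<path>` rectangle, #000000→cut S868 F779: (16.332,154.468) → (99.752,154.468) → (99.752,79.852) → (16.332,79.852) → (16.332,154.468) (closed)

[7] `<rect>` rectangle, #000000→cut S868 F779: (9.173,235.287) → (48.699,235.287) → (48.699,212.872) → (9.173,212.872) → (9.173,235.287) (closed)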